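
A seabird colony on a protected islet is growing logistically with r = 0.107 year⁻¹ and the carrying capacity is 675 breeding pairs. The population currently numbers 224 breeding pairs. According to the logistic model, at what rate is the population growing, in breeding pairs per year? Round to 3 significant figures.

16.0 breeding pairs per year

dN/dt = rN(1 − N/K) = 0.107 × 224 × (1 − 224/675).
1 − 224/675 = 0.66815; dN/dt = 0.107 × 224 × 0.66815 = 16.014.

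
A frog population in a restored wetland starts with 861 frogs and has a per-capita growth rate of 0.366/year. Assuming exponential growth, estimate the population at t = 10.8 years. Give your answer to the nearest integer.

N(t) = N₀·e^(rt) = 861 × e^(0.366×10.8) = 861 × e^3.953.
e^3.953 ≈ 52.081, so N ≈ 861 × 52.081 = 44841.7.

44842 frogs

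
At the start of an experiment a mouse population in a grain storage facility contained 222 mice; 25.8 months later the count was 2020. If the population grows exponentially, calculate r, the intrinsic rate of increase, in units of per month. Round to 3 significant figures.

From N(t) = N₀·e^(rt): e^(r·25.8) = 2020/222 = 9.0991.
r·25.8 = ln(9.0991) = 2.2082, so r = 2.2082/25.8 = 0.085588.

0.0856 per month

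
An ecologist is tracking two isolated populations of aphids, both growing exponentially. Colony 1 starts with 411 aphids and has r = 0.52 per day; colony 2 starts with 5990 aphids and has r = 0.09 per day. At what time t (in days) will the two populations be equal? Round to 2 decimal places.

Set 411·e^(0.52t) = 5990·e^(0.09t).
e^((0.52 − 0.09)t) = 5990/411 → e^(0.43·t) = 14.574.
0.43·t = ln(14.574) = 2.6793, so t = 2.6793/0.43 = 6.2308.

6.23 days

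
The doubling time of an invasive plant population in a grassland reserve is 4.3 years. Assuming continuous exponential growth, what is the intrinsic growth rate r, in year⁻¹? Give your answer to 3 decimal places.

0.161 per year

r = ln(2)/t_d = 0.6931/4.3 = 0.1612.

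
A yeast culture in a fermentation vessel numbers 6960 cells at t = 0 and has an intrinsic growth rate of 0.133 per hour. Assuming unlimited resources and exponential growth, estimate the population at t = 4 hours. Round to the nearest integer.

11848 cells

N(t) = N₀·e^(rt) = 6960 × e^(0.133×4) = 6960 × e^0.532.
e^0.532 ≈ 1.7023, so N ≈ 6960 × 1.7023 = 11848.2.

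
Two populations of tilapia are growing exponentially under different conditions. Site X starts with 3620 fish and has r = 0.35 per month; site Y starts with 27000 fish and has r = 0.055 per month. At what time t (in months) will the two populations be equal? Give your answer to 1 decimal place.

Set 3620·e^(0.35t) = 27000·e^(0.055t).
e^((0.35 − 0.055)t) = 27000/3620 → e^(0.295·t) = 7.4586.
0.295·t = ln(7.4586) = 2.0094, so t = 2.0094/0.295 = 6.8114.

6.8 months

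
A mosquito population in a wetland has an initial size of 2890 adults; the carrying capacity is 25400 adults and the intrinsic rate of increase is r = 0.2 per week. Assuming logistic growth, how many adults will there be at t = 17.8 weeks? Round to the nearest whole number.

A = (K − N₀)/N₀ = (25400 − 2890)/2890 = 7.7889.
N(t) = K/(1 + A·e^(−rt)) = 25400/(1 + 7.7889×e^(−0.2×17.8)).
e^(−3.56) = 0.028439; denominator = 1 + 7.7889×0.028439 = 1.2215.
N = 25400/1.2215 = 20794.

20794 adults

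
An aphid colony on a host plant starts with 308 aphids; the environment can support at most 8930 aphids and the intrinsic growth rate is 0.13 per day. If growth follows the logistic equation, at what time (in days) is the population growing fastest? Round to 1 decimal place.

25.6 days

Logistic growth is fastest at N = K/2 = 4465.
A = (K − N₀)/N₀ = 27.994. Set K/(1 + A·e^(−rt)) = K/2 → A·e^(−rt) = 1.
e^(−0.13t) = 1/27.994 = 0.0357226, so t = ln(27.994)/0.13 = 3.332/0.13 = 25.631.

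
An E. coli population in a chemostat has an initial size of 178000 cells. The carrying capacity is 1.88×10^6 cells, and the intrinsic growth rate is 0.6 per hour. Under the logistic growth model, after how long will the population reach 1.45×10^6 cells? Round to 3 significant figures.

5.79 hours

A = (K − N₀)/N₀ = (1.88×10^6 − 178000)/178000 = 9.5618.
Solve 1.88×10^6/(1 + 9.5618·e^(−0.6t)) = 1.45×10^6: 1 + 9.5618·e^(−0.6t) = 1.2966, so e^(−0.6t) = 0.0310142.
−0.6·t = ln(0.0310142) = -3.4733, so t = 3.4733/0.6 = 5.7888.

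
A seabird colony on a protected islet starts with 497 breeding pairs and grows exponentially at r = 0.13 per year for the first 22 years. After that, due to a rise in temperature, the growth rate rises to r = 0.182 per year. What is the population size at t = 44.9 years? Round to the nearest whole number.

560391 breeding pairs

Phase 1: N(22) = 497·e^(0.13×22) = 497·e^2.86 = 8678.38.
Phase 2 runs for 44.9 − 22 = 22.9 years at r = 0.182.
N(44.9) = 8678.38·e^(0.182×22.9) = 8678.38·e^4.168 = 560391.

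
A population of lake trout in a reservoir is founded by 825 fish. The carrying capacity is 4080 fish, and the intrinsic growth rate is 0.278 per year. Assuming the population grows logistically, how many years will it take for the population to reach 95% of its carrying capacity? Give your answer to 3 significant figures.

15.5 years

A = (K − N₀)/N₀ = (4080 − 825)/825 = 3.9455.
Solve 4080/(1 + 3.9455·e^(−0.278t)) = 3876: 1 + 3.9455·e^(−0.278t) = 1.0526, so e^(−0.278t) = 0.0133398.
−0.278·t = ln(0.0133398) = -4.317, so t = 4.317/0.278 = 15.529.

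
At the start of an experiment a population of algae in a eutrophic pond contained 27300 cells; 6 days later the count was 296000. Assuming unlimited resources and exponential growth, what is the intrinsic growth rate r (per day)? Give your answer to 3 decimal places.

From N(t) = N₀·e^(rt): e^(r·6) = 296000/27300 = 10.842.
r·6 = ln(10.842) = 2.3835, so r = 2.3835/6 = 0.39725.

0.397 per day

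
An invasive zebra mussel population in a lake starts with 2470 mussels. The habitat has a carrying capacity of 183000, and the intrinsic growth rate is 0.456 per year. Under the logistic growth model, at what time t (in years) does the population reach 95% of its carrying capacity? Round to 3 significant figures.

15.9 years

A = (K − N₀)/N₀ = (183000 − 2470)/2470 = 73.089.
Solve 183000/(1 + 73.089·e^(−0.456t)) = 173850: 1 + 73.089·e^(−0.456t) = 1.0526, so e^(−0.456t) = 0.000720102.
−0.456·t = ln(0.000720102) = -7.2361, so t = 7.2361/0.456 = 15.869.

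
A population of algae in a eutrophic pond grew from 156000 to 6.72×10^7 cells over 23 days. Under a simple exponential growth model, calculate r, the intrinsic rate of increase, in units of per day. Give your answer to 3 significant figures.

0.264 per day

From N(t) = N₀·e^(rt): e^(r·23) = 6.72×10^7/156000 = 430.77.
r·23 = ln(430.77) = 6.0656, so r = 6.0656/23 = 0.26372.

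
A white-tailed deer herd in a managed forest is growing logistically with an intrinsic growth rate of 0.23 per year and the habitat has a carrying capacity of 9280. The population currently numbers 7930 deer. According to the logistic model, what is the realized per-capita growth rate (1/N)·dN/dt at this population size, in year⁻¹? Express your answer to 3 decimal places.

0.033 per year

(1/N)·dN/dt = r(1 − N/K) = 0.23 × (1 − 7930/9280).
= 0.23 × 0.14547 = 0.033459.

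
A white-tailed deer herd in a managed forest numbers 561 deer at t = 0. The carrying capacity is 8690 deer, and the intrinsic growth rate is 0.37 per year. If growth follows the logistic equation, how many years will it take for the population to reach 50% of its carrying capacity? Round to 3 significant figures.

7.23 years

A = (K − N₀)/N₀ = (8690 − 561)/561 = 14.49.
Solve 8690/(1 + 14.49·e^(−0.37t)) = 4345: 1 + 14.49·e^(−0.37t) = 2, so e^(−0.37t) = 0.0690122.
−0.37·t = ln(0.0690122) = -2.6735, so t = 2.6735/0.37 = 7.2256.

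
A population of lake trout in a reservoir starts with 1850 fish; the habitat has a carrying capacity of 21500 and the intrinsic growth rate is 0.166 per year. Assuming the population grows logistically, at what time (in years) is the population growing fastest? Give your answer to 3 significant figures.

14.2 years

Logistic growth is fastest at N = K/2 = 10750.
A = (K − N₀)/N₀ = 10.622. Set K/(1 + A·e^(−rt)) = K/2 → A·e^(−rt) = 1.
e^(−0.166t) = 1/10.622 = 0.0941476, so t = ln(10.622)/0.166 = 2.3629/0.166 = 14.234.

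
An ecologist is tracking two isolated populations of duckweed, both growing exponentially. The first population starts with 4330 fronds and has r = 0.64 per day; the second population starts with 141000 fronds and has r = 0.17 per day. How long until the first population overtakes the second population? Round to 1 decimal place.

Set 4330·e^(0.64t) = 141000·e^(0.17t).
e^((0.64 − 0.17)t) = 141000/4330 → e^(0.47·t) = 32.564.
0.47·t = ln(32.564) = 3.4832, so t = 3.4832/0.47 = 7.411.

7.4 days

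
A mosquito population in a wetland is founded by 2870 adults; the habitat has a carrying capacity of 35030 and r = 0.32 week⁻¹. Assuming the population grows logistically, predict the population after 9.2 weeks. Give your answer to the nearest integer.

22031 adults

A = (K − N₀)/N₀ = (35030 − 2870)/2870 = 11.206.
N(t) = K/(1 + A·e^(−rt)) = 35030/(1 + 11.206×e^(−0.32×9.2)).
e^(−2.944) = 0.052655; denominator = 1 + 11.206×0.052655 = 1.59.
N = 35030/1.59 = 22031.1.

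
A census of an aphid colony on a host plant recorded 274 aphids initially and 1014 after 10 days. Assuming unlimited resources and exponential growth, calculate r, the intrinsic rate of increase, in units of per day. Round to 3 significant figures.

From N(t) = N₀·e^(rt): e^(r·10) = 1014/274 = 3.7007.
r·10 = ln(3.7007) = 1.3085, so r = 1.3085/10 = 0.13085.

0.131 per day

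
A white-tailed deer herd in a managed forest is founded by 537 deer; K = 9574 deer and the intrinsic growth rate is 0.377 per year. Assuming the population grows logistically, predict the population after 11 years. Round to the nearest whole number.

7562 deer

A = (K − N₀)/N₀ = (9574 − 537)/537 = 16.829.
N(t) = K/(1 + A·e^(−rt)) = 9574/(1 + 16.829×e^(−0.377×11)).
e^(−4.147) = 0.015812; denominator = 1 + 16.829×0.015812 = 1.2661.
N = 9574/1.2661 = 7561.86.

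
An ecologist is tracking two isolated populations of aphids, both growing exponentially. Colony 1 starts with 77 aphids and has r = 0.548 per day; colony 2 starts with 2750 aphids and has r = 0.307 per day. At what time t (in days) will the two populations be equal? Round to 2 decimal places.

14.84 days

Set 77·e^(0.548t) = 2750·e^(0.307t).
e^((0.548 − 0.307)t) = 2750/77 → e^(0.241·t) = 35.714.
0.241·t = ln(35.714) = 3.5756, so t = 3.5756/0.241 = 14.836.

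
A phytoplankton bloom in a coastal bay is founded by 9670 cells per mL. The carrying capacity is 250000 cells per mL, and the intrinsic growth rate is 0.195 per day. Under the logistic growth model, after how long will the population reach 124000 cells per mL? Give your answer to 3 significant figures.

16.4 days

A = (K − N₀)/N₀ = (250000 − 9670)/9670 = 24.853.
Solve 250000/(1 + 24.853·e^(−0.195t)) = 124000: 1 + 24.853·e^(−0.195t) = 2.0161, so e^(−0.195t) = 0.0408853.
−0.195·t = ln(0.0408853) = -3.197, so t = 3.197/0.195 = 16.395.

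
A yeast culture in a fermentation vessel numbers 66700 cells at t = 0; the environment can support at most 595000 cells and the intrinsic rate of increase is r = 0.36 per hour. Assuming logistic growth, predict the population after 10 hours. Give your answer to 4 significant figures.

A = (K − N₀)/N₀ = (595000 − 66700)/66700 = 7.9205.
N(t) = K/(1 + A·e^(−rt)) = 595000/(1 + 7.9205×e^(−0.36×10)).
e^(−3.6) = 0.027324; denominator = 1 + 7.9205×0.027324 = 1.2164.
N = 595000/1.2164 = 489141.

489100 cells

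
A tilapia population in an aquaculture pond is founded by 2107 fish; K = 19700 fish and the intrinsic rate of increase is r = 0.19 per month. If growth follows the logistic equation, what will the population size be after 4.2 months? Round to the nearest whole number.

4139 fish

A = (K − N₀)/N₀ = (19700 − 2107)/2107 = 8.3498.
N(t) = K/(1 + A·e^(−rt)) = 19700/(1 + 8.3498×e^(−0.19×4.2)).
e^(−0.798) = 0.45023; denominator = 1 + 8.3498×0.45023 = 4.7593.
N = 19700/4.7593 = 4139.25.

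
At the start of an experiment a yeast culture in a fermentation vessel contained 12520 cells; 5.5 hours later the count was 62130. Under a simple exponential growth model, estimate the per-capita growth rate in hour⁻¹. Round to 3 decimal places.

0.291 per hour

From N(t) = N₀·e^(rt): e^(r·5.5) = 62130/12520 = 4.9625.
r·5.5 = ln(4.9625) = 1.6019, so r = 1.6019/5.5 = 0.29125.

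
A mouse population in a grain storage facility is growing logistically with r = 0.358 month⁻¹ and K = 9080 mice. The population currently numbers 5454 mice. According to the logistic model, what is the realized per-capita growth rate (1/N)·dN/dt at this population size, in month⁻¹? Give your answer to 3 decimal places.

0.143 per month

(1/N)·dN/dt = r(1 − N/K) = 0.358 × (1 − 5454/9080).
= 0.358 × 0.39934 = 0.14296.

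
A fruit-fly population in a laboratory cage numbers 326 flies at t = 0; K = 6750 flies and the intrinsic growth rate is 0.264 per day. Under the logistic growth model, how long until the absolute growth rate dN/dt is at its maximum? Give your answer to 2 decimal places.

11.29 days

Logistic growth is fastest at N = K/2 = 3375.
A = (K − N₀)/N₀ = 19.706. Set K/(1 + A·e^(−rt)) = K/2 → A·e^(−rt) = 1.
e^(−0.264t) = 1/19.706 = 0.0507472, so t = ln(19.706)/0.264 = 2.9809/0.264 = 11.291.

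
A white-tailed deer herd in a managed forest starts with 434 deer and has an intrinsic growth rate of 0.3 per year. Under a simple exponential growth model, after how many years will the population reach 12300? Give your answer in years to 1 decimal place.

Set N₀·e^(rt) = 12300: e^(0.3·t) = 12300/434 = 28.341.
0.3·t = ln(28.341) = 3.3443, so t = 3.3443/0.3 = 11.148.

11.1 years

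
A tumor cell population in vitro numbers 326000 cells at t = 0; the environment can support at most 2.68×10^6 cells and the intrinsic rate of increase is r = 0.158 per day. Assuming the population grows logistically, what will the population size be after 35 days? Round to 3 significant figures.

2610000 cells

A = (K − N₀)/N₀ = (2.68×10^6 − 326000)/326000 = 7.2209.
N(t) = K/(1 + A·e^(−rt)) = 2.68×10^6/(1 + 7.2209×e^(−0.158×35)).
e^(−5.53) = 0.003966; denominator = 1 + 7.2209×0.003966 = 1.0286.
N = 2.68×10^6/1.0286 = 2.605387×10^6.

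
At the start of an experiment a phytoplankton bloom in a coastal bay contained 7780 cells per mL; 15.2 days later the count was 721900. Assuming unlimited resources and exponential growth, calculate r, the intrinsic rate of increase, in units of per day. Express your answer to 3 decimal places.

0.298 per day

From N(t) = N₀·e^(rt): e^(r·15.2) = 721900/7780 = 92.789.
r·15.2 = ln(92.789) = 4.5303, so r = 4.5303/15.2 = 0.29805.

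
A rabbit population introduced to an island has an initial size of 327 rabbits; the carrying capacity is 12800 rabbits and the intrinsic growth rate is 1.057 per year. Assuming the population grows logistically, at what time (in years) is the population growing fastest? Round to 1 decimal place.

Logistic growth is fastest at N = K/2 = 6400.
A = (K − N₀)/N₀ = 38.144. Set K/(1 + A·e^(−rt)) = K/2 → A·e^(−rt) = 1.
e^(−1.057t) = 1/38.144 = 0.0262166, so t = ln(38.144)/1.057 = 3.6414/1.057 = 3.445.

3.4 years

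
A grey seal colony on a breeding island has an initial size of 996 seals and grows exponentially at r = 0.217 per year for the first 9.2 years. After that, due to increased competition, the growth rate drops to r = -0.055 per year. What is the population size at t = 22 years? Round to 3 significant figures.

3630 seals

Phase 1: N(9.2) = 996·e^(0.217×9.2) = 996·e^1.996 = 7333.05.
Phase 2 runs for 22 − 9.2 = 12.8 years at r = -0.055.
N(22) = 7333.05·e^(-0.055×12.8) = 7333.05·e^-0.704 = 3626.95.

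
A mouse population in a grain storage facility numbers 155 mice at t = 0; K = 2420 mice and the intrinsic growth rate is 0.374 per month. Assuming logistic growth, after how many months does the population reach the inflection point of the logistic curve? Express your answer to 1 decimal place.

Logistic growth is fastest at N = K/2 = 1210.
A = (K − N₀)/N₀ = 14.613. Set K/(1 + A·e^(−rt)) = K/2 → A·e^(−rt) = 1.
e^(−0.374t) = 1/14.613 = 0.0684327, so t = ln(14.613)/0.374 = 2.6819/0.374 = 7.1709.

7.2 months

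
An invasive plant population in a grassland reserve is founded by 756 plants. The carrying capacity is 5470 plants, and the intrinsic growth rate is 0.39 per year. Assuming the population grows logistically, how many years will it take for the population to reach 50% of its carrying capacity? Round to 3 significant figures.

A = (K − N₀)/N₀ = (5470 − 756)/756 = 6.2354.
Solve 5470/(1 + 6.2354·e^(−0.39t)) = 2735: 1 + 6.2354·e^(−0.39t) = 2, so e^(−0.39t) = 0.160373.
−0.39·t = ln(0.160373) = -1.8303, so t = 1.8303/0.39 = 4.693.

4.69 years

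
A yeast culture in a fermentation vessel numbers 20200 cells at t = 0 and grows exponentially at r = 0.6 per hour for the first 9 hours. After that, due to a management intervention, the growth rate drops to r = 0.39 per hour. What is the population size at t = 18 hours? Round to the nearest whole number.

Phase 1: N(9) = 20200·e^(0.6×9) = 20200·e^5.4 = 4.47241×10^6.
Phase 2 runs for 18 − 9 = 9 hours at r = 0.39.
N(18) = 4.47241×10^6·e^(0.39×9) = 4.47241×10^6·e^3.51 = 1.495944×10^8.

149594354 cells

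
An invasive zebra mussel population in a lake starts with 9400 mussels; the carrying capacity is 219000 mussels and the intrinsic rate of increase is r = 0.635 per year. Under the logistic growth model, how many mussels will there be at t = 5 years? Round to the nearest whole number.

A = (K − N₀)/N₀ = (219000 − 9400)/9400 = 22.298.
N(t) = K/(1 + A·e^(−rt)) = 219000/(1 + 22.298×e^(−0.635×5)).
e^(−3.175) = 0.041794; denominator = 1 + 22.298×0.041794 = 1.9319.
N = 219000/1.9319 = 113359.

113359 mussels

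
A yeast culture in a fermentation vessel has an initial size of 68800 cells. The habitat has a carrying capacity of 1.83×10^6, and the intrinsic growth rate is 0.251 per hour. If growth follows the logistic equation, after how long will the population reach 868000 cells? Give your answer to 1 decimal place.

12.5 hours

A = (K − N₀)/N₀ = (1.83×10^6 − 68800)/68800 = 25.599.
Solve 1.83×10^6/(1 + 25.599·e^(−0.251t)) = 868000: 1 + 25.599·e^(−0.251t) = 2.1083, so e^(−0.251t) = 0.0432947.
−0.251·t = ln(0.0432947) = -3.1397, so t = 3.1397/0.251 = 12.509.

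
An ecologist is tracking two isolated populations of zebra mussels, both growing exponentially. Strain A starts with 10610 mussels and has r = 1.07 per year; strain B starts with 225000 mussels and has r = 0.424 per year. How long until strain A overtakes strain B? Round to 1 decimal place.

4.7 years

Set 10610·e^(1.07t) = 225000·e^(0.424t).
e^((1.07 − 0.424)t) = 225000/10610 → e^(0.646·t) = 21.206.
0.646·t = ln(21.206) = 3.0543, so t = 3.0543/0.646 = 4.728.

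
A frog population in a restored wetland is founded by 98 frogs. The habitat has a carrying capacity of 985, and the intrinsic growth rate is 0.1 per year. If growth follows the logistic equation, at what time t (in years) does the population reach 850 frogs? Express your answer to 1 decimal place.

40.4 years

A = (K − N₀)/N₀ = (985 − 98)/98 = 9.051.
Solve 985/(1 + 9.051·e^(−0.1t)) = 850: 1 + 9.051·e^(−0.1t) = 1.1588, so e^(−0.1t) = 0.0175476.
−0.1·t = ln(0.0175476) = -4.0428, so t = 4.0428/0.1 = 40.428.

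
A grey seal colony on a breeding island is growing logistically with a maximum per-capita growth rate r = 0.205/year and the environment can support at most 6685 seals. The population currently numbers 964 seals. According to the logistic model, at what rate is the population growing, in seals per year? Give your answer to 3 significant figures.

dN/dt = rN(1 − N/K) = 0.205 × 964 × (1 − 964/6685).
1 − 964/6685 = 0.8558; dN/dt = 0.205 × 964 × 0.8558 = 169.12.

169 seals per year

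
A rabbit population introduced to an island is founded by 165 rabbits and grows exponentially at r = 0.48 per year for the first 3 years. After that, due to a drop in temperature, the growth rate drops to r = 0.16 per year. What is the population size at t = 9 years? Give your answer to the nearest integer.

Phase 1: N(3) = 165·e^(0.48×3) = 165·e^1.44 = 696.415.
Phase 2 runs for 9 − 3 = 6 years at r = 0.16.
N(9) = 696.415·e^(0.16×6) = 696.415·e^0.96 = 1818.82.

1819 rabbits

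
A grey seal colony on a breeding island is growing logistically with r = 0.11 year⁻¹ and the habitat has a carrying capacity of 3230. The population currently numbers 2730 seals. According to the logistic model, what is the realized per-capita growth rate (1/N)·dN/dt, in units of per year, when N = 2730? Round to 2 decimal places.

0.02 per year

(1/N)·dN/dt = r(1 − N/K) = 0.11 × (1 − 2730/3230).
= 0.11 × 0.1548 = 0.017028.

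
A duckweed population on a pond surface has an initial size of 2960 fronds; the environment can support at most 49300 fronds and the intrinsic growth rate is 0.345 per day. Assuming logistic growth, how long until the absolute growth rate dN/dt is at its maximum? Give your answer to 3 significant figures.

Logistic growth is fastest at N = K/2 = 24650.
A = (K − N₀)/N₀ = 15.655. Set K/(1 + A·e^(−rt)) = K/2 → A·e^(−rt) = 1.
e^(−0.345t) = 1/15.655 = 0.0638757, so t = ln(15.655)/0.345 = 2.7508/0.345 = 7.9734.

7.97 days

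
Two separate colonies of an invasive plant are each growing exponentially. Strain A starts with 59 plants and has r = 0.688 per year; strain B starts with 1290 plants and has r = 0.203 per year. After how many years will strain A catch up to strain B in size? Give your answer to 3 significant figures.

6.36 years

Set 59·e^(0.688t) = 1290·e^(0.203t).
e^((0.688 − 0.203)t) = 1290/59 → e^(0.485·t) = 21.864.
0.485·t = ln(21.864) = 3.0849, so t = 3.0849/0.485 = 6.3605.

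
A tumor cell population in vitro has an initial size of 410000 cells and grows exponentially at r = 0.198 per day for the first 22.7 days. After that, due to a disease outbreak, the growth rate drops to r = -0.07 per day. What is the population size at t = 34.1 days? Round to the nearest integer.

16527107 cells

Phase 1: N(22.7) = 410000·e^(0.198×22.7) = 410000·e^4.495 = 3.670826×10^7.
Phase 2 runs for 34.1 − 22.7 = 11.4 days at r = -0.07.
N(34.1) = 3.670826×10^7·e^(-0.07×11.4) = 3.670826×10^7·e^-0.798 = 1.652711×10^7.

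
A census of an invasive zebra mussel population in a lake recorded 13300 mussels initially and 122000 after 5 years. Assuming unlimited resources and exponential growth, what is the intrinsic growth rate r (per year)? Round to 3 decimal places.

From N(t) = N₀·e^(rt): e^(r·5) = 122000/13300 = 9.1729.
r·5 = ln(9.1729) = 2.2163, so r = 2.2163/5 = 0.44325.

0.443 per year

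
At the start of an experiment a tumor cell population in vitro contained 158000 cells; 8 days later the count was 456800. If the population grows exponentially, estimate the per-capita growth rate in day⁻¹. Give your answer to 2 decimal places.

0.13 per day

From N(t) = N₀·e^(rt): e^(r·8) = 456800/158000 = 2.8911.
r·8 = ln(2.8911) = 1.0617, so r = 1.0617/8 = 0.13271.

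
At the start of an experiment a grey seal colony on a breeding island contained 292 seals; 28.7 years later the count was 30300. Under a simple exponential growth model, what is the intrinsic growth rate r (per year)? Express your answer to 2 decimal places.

0.16 per year

From N(t) = N₀·e^(rt): e^(r·28.7) = 30300/292 = 103.77.
r·28.7 = ln(103.77) = 4.6421, so r = 4.6421/28.7 = 0.16175.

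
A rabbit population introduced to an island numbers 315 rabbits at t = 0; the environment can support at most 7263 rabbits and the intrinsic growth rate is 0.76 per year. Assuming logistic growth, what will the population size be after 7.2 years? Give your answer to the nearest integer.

6647 rabbits

A = (K − N₀)/N₀ = (7263 − 315)/315 = 22.057.
N(t) = K/(1 + A·e^(−rt)) = 7263/(1 + 22.057×e^(−0.76×7.2)).
e^(−5.472) = 0.0042028; denominator = 1 + 22.057×0.0042028 = 1.0927.
N = 7263/1.0927 = 6646.82.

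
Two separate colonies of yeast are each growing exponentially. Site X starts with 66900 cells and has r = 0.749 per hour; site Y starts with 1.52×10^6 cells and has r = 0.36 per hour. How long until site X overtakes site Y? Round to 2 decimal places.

8.03 hours

Set 66900·e^(0.749t) = 1.52×10^6·e^(0.36t).
e^((0.749 − 0.36)t) = 1.52×10^6/66900 → e^(0.389·t) = 22.72.
0.389·t = ln(22.72) = 3.1233, so t = 3.1233/0.389 = 8.029.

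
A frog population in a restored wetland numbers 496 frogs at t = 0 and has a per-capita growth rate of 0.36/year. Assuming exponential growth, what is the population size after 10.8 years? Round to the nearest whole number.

24211 frogs

N(t) = N₀·e^(rt) = 496 × e^(0.36×10.8) = 496 × e^3.888.
e^3.888 ≈ 48.813, so N ≈ 496 × 48.813 = 24211.3.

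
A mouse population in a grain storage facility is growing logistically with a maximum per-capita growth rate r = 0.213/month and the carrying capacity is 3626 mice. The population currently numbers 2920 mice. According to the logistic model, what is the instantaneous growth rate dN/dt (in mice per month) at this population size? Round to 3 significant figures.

dN/dt = rN(1 − N/K) = 0.213 × 2920 × (1 − 2920/3626).
1 − 2920/3626 = 0.1947; dN/dt = 0.213 × 2920 × 0.1947 = 121.1.

121 mice per month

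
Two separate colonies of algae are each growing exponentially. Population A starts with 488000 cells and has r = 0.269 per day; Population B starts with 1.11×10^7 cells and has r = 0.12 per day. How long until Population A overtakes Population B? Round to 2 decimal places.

20.97 days

Set 488000·e^(0.269t) = 1.11×10^7·e^(0.12t).
e^((0.269 − 0.12)t) = 1.11×10^7/488000 → e^(0.149·t) = 22.746.
0.149·t = ln(22.746) = 3.1244, so t = 3.1244/0.149 = 20.969.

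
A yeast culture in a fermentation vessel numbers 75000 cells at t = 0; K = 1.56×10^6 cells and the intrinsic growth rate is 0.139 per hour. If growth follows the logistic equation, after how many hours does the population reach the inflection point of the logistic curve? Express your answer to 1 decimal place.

Logistic growth is fastest at N = K/2 = 780000.
A = (K − N₀)/N₀ = 19.8. Set K/(1 + A·e^(−rt)) = K/2 → A·e^(−rt) = 1.
e^(−0.139t) = 1/19.8 = 0.0505051, so t = ln(19.8)/0.139 = 2.9857/0.139 = 21.48.

21.5 hours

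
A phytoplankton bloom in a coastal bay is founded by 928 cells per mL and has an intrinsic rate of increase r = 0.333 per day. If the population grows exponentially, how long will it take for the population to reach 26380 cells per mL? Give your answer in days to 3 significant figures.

Set N₀·e^(rt) = 26380: e^(0.333·t) = 26380/928 = 28.427.
0.333·t = ln(28.427) = 3.3473, so t = 3.3473/0.333 = 10.052.

10.1 days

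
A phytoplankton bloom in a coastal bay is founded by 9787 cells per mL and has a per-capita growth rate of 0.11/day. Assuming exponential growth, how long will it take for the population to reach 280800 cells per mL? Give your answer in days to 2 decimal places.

30.51 days

Set N₀·e^(rt) = 280800: e^(0.11·t) = 280800/9787 = 28.691.
0.11·t = ln(28.691) = 3.3566, so t = 3.3566/0.11 = 30.514.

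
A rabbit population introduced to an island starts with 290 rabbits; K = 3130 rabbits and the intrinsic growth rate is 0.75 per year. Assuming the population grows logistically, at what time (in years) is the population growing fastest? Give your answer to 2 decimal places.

Logistic growth is fastest at N = K/2 = 1565.
A = (K − N₀)/N₀ = 9.7931. Set K/(1 + A·e^(−rt)) = K/2 → A·e^(−rt) = 1.
e^(−0.75t) = 1/9.7931 = 0.102113, so t = ln(9.7931)/0.75 = 2.2817/0.75 = 3.0422.

3.04 years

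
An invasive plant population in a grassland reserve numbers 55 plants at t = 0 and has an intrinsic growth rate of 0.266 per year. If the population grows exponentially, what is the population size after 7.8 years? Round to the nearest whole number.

438 plants

N(t) = N₀·e^(rt) = 55 × e^(0.266×7.8) = 55 × e^2.075.
e^2.075 ≈ 7.963, so N ≈ 55 × 7.963 = 437.962.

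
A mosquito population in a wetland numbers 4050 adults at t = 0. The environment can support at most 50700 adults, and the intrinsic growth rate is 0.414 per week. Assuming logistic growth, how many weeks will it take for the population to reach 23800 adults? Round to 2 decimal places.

A = (K − N₀)/N₀ = (50700 − 4050)/4050 = 11.519.
Solve 50700/(1 + 11.519·e^(−0.414t)) = 23800: 1 + 11.519·e^(−0.414t) = 2.1303, so e^(−0.414t) = 0.0981248.
−0.414·t = ln(0.0981248) = -2.3215, so t = 2.3215/0.414 = 5.6075.

5.61 weeks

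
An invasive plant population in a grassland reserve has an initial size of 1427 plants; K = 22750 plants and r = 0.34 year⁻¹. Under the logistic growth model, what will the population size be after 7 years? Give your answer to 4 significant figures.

A = (K − N₀)/N₀ = (22750 − 1427)/1427 = 14.943.
N(t) = K/(1 + A·e^(−rt)) = 22750/(1 + 14.943×e^(−0.34×7)).
e^(−2.38) = 0.092551; denominator = 1 + 14.943×0.092551 = 2.3829.
N = 22750/2.3829 = 9547.03.

9547 plants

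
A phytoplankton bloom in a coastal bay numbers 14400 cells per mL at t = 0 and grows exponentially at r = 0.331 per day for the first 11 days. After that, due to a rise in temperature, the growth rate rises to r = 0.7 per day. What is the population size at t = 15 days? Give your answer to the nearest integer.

Phase 1: N(11) = 14400·e^(0.331×11) = 14400·e^3.641 = 549071.
Phase 2 runs for 15 − 11 = 4 days at r = 0.7.
N(15) = 549071·e^(0.7×4) = 549071·e^2.8 = 9.029283×10^6.

9029283 cells per mL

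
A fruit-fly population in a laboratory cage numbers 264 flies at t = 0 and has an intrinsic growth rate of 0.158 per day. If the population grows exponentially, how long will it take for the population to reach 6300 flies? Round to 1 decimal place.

Set N₀·e^(rt) = 6300: e^(0.158·t) = 6300/264 = 23.864.
0.158·t = ln(23.864) = 3.1724, so t = 3.1724/0.158 = 20.078.

20.1 days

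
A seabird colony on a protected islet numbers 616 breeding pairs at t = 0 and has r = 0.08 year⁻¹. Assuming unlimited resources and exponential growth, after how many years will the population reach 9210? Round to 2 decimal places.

Set N₀·e^(rt) = 9210: e^(0.08·t) = 9210/616 = 14.951.
0.08·t = ln(14.951) = 2.7048, so t = 2.7048/0.08 = 33.81.

33.81 years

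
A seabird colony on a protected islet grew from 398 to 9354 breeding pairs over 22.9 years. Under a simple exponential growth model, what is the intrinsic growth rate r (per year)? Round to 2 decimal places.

0.14 per year

From N(t) = N₀·e^(rt): e^(r·22.9) = 9354/398 = 23.503.
r·22.9 = ln(23.503) = 3.1571, so r = 3.1571/22.9 = 0.13786.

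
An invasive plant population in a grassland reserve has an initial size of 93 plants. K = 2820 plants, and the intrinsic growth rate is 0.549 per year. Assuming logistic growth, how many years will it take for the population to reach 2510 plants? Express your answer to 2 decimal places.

9.96 years

A = (K − N₀)/N₀ = (2820 − 93)/93 = 29.323.
Solve 2820/(1 + 29.323·e^(−0.549t)) = 2510: 1 + 29.323·e^(−0.549t) = 1.1235, so e^(−0.549t) = 0.00421197.
−0.549·t = ln(0.00421197) = -5.4698, so t = 5.4698/0.549 = 9.9632.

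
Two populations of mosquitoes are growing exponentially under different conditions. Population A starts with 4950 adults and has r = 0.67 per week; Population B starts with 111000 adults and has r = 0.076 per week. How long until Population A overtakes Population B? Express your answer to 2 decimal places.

Set 4950·e^(0.67t) = 111000·e^(0.076t).
e^((0.67 − 0.076)t) = 111000/4950 → e^(0.594·t) = 22.424.
0.594·t = ln(22.424) = 3.1101, so t = 3.1101/0.594 = 5.2359.

5.24 weeks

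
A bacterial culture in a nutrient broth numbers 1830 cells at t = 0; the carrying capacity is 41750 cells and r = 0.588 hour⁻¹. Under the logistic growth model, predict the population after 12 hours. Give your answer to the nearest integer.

40979 cells

A = (K − N₀)/N₀ = (41750 − 1830)/1830 = 21.814.
N(t) = K/(1 + A·e^(−rt)) = 41750/(1 + 21.814×e^(−0.588×12)).
e^(−7.056) = 0.00086222; denominator = 1 + 21.814×0.00086222 = 1.0188.
N = 41750/1.0188 = 40979.2.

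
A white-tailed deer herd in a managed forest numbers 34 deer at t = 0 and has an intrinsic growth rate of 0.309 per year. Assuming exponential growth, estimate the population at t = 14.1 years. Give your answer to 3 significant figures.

N(t) = N₀·e^(rt) = 34 × e^(0.309×14.1) = 34 × e^4.357.
e^4.357 ≈ 78.015, so N ≈ 34 × 78.015 = 2652.51.

2650 deer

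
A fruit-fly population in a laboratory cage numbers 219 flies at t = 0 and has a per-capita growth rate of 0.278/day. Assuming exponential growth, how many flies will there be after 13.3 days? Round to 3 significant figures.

8830 flies

N(t) = N₀·e^(rt) = 219 × e^(0.278×13.3) = 219 × e^3.697.
e^3.697 ≈ 40.342, so N ≈ 219 × 40.342 = 8834.96.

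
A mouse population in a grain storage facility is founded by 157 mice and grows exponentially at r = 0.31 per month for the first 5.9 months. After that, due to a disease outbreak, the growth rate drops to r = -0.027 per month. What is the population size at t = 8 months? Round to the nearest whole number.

Phase 1: N(5.9) = 157·e^(0.31×5.9) = 157·e^1.829 = 977.742.
Phase 2 runs for 8 − 5.9 = 2.1 months at r = -0.027.
N(8) = 977.742·e^(-0.027×2.1) = 977.742·e^-0.0567 = 923.846.

924 mice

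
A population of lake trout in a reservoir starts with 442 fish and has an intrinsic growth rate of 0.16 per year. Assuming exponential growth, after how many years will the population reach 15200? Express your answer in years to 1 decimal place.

22.1 years

Set N₀·e^(rt) = 15200: e^(0.16·t) = 15200/442 = 34.389.
0.16·t = ln(34.389) = 3.5377, so t = 3.5377/0.16 = 22.111.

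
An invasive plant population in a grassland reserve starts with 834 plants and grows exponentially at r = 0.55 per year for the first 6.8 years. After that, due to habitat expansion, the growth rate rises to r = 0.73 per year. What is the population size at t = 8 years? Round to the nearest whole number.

Phase 1: N(6.8) = 834·e^(0.55×6.8) = 834·e^3.74 = 35109.7.
Phase 2 runs for 8 − 6.8 = 1.2 years at r = 0.73.
N(8) = 35109.7·e^(0.73×1.2) = 35109.7·e^0.876 = 84308.1.

84308 plants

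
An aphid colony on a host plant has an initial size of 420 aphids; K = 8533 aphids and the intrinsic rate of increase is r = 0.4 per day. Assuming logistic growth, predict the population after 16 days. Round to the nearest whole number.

A = (K − N₀)/N₀ = (8533 − 420)/420 = 19.317.
N(t) = K/(1 + A·e^(−rt)) = 8533/(1 + 19.317×e^(−0.4×16)).
e^(−6.4) = 0.0016616; denominator = 1 + 19.317×0.0016616 = 1.0321.
N = 8533/1.0321 = 8267.64.

8268 aphids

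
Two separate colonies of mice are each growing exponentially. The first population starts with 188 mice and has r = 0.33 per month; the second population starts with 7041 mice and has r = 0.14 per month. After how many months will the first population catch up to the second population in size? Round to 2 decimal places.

Set 188·e^(0.33t) = 7041·e^(0.14t).
e^((0.33 − 0.14)t) = 7041/188 → e^(0.19·t) = 37.452.
0.19·t = ln(37.452) = 3.6231, so t = 3.6231/0.19 = 19.069.

19.07 months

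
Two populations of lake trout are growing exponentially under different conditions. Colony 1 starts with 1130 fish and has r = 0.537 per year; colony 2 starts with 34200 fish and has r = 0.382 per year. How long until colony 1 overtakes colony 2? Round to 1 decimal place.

Set 1130·e^(0.537t) = 34200·e^(0.382t).
e^((0.537 − 0.382)t) = 34200/1130 → e^(0.155·t) = 30.265.
0.155·t = ln(30.265) = 3.41, so t = 3.41/0.155 = 22.

22.0 years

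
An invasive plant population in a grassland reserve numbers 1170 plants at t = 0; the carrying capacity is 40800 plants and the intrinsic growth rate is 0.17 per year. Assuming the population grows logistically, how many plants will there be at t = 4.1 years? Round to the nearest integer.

A = (K − N₀)/N₀ = (40800 − 1170)/1170 = 33.872.
N(t) = K/(1 + A·e^(−rt)) = 40800/(1 + 33.872×e^(−0.17×4.1)).
e^(−0.697) = 0.49808; denominator = 1 + 33.872×0.49808 = 17.871.
N = 40800/17.871 = 2283.06.

2283 plants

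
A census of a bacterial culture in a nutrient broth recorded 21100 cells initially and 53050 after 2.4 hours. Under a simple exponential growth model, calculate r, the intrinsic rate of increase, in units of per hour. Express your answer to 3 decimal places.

0.384 per hour

From N(t) = N₀·e^(rt): e^(r·2.4) = 53050/21100 = 2.5142.
r·2.4 = ln(2.5142) = 0.92196, so r = 0.92196/2.4 = 0.38415.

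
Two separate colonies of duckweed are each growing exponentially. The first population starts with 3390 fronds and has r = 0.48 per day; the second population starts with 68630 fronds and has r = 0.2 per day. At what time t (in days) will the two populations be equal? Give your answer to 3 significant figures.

10.7 days

Set 3390·e^(0.48t) = 68630·e^(0.2t).
e^((0.48 − 0.2)t) = 68630/3390 → e^(0.28·t) = 20.245.
0.28·t = ln(20.245) = 3.0079, so t = 3.0079/0.28 = 10.742.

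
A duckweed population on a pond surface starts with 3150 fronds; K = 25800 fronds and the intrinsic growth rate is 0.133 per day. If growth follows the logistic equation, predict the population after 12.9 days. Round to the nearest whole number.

11251 fronds

A = (K − N₀)/N₀ = (25800 − 3150)/3150 = 7.1905.
N(t) = K/(1 + A·e^(−rt)) = 25800/(1 + 7.1905×e^(−0.133×12.9)).
e^(−1.716) = 0.17984; denominator = 1 + 7.1905×0.17984 = 2.2931.
N = 25800/2.2931 = 11251.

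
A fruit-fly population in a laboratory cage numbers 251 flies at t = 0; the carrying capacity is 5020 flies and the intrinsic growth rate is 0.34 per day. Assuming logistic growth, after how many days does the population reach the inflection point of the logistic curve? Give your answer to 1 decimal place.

Logistic growth is fastest at N = K/2 = 2510.
A = (K − N₀)/N₀ = 19. Set K/(1 + A·e^(−rt)) = K/2 → A·e^(−rt) = 1.
e^(−0.34t) = 1/19 = 0.0526316, so t = ln(19)/0.34 = 2.9444/0.34 = 8.6601.

8.7 days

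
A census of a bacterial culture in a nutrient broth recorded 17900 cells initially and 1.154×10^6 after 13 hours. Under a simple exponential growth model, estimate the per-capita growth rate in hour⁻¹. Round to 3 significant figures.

From N(t) = N₀·e^(rt): e^(r·13) = 1.154×10^6/17900 = 64.469.
r·13 = ln(64.469) = 4.1662, so r = 4.1662/13 = 0.32048.

0.320 per hour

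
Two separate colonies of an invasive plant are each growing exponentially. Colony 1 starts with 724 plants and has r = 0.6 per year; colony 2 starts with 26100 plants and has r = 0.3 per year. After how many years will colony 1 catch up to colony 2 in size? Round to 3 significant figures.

11.9 years

Set 724·e^(0.6t) = 26100·e^(0.3t).
e^((0.6 − 0.3)t) = 26100/724 → e^(0.3·t) = 36.05.
0.3·t = ln(36.05) = 3.5849, so t = 3.5849/0.3 = 11.95.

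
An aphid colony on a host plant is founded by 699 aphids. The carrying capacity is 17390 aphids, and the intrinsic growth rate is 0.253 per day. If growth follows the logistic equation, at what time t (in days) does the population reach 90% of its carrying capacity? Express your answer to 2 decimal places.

21.23 days

A = (K − N₀)/N₀ = (17390 − 699)/699 = 23.878.
Solve 17390/(1 + 23.878·e^(−0.253t)) = 15651: 1 + 23.878·e^(−0.253t) = 1.1111, so e^(−0.253t) = 0.00465321.
−0.253·t = ln(0.00465321) = -5.3702, so t = 5.3702/0.253 = 21.226.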